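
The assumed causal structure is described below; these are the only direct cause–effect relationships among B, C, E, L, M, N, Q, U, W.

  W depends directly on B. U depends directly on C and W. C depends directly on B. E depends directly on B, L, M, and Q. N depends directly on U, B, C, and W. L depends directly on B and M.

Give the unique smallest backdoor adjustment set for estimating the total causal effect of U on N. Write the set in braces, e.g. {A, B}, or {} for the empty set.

Variables eligible for adjustment (non-descendants of U, excluding U and N): {B, C, E, L, M, Q, W}.
Backdoor paths from U to N:
  P1: U <- W <- B -> C -> N
  P2: U <- W <- B -> N
  P3: U <- W -> N
  P4: U <- C <- B -> W -> N
  P5: U <- C <- B -> N
  P6: U <- C -> N
The empty set is not sufficient: P1 (U <- W <- B -> C -> N) has no collider blocking it and no conditioned non-collider, so it is open.
Try {C, W}:
  P1: blocked at chain node W ∈ conditioning set.
  P2: blocked at chain node W ∈ conditioning set.
  P3: blocked at fork node W ∈ conditioning set.
  P4: blocked at chain node C ∈ conditioning set.
  P5: blocked at chain node C ∈ conditioning set.
  P6: blocked at fork node C ∈ conditioning set.
{C, W} contains no descendant of U and blocks every backdoor path.
Every element of {C, W} is needed (dropping C leaves P5 open; dropping W leaves P2 open), so no proper subset is valid.
Among all size-2 subsets of the eligible variables, only {C, W} blocks every backdoor path, so it is the unique smallest valid adjustment set.

{C, W}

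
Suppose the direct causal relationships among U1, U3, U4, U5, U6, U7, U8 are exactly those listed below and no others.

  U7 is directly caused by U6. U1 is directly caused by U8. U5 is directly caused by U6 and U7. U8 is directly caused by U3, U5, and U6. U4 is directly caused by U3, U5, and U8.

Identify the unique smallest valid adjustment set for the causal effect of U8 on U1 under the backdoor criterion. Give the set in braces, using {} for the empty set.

{}

Variables eligible for adjustment (non-descendants of U8, excluding U8 and U1): {U3, U5, U6, U7}.
Backdoor paths from U8 to U1:
  (none)
With no backdoor paths the empty set already satisfies the criterion, and it is trivially minimal.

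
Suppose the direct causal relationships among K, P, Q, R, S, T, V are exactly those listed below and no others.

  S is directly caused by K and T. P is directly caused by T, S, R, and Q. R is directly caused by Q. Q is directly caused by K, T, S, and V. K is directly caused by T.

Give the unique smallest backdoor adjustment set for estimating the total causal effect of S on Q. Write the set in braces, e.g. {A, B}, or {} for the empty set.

{K, T}

Variables eligible for adjustment (non-descendants of S, excluding S and Q): {K, T, V}.
Backdoor paths from S to Q:
  P1: S <- T -> K -> Q
  P2: S <- T -> Q
  P3: S <- T -> P <- Q
  P4: S <- T -> P <- R <- Q
  P5: S <- K <- T -> Q
  P6: S <- K <- T -> P <- Q
  P7: S <- K <- T -> P <- R <- Q
  P8: S <- K -> Q
The empty set is not sufficient: P1 (S <- T -> K -> Q) has no collider blocking it and no conditioned non-collider, so it is open.
Try {K, T}:
  P1: blocked at fork node T ∈ conditioning set.
  P2: blocked at fork node T ∈ conditioning set.
  P3: blocked at fork node T ∈ conditioning set.
  P4: blocked at fork node T ∈ conditioning set.
  P5: blocked at chain node K ∈ conditioning set.
  P6: blocked at chain node K ∈ conditioning set.
  P7: blocked at chain node K ∈ conditioning set.
  P8: blocked at fork node K ∈ conditioning set.
{K, T} contains no descendant of S and blocks every backdoor path.
Every element of {K, T} is needed (dropping K leaves P8 open; dropping T leaves P2 open), so no proper subset is valid.
Among all size-2 subsets of the eligible variables, only {K, T} blocks every backdoor path, so it is the unique smallest valid adjustment set.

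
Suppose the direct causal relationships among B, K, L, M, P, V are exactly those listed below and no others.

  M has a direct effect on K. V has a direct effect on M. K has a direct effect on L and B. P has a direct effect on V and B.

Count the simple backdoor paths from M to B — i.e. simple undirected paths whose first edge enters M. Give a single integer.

A backdoor path from M to B is any simple undirected path whose first edge points into M (i.e. leaves M via a parent).
Parents of M: {V}.
Enumerating:
  P1: M <- V <- P -> B
That exhausts the simple backdoor paths. Count: 1.

1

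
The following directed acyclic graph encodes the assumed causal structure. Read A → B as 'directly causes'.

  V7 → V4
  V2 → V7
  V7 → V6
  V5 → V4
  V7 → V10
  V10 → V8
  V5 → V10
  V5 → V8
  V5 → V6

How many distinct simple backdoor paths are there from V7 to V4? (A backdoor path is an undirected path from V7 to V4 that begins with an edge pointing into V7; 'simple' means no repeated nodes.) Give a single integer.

0

A backdoor path from V7 to V4 is any simple undirected path whose first edge points into V7 (i.e. leaves V7 via a parent).
Parents of V7: {V2}.
No simple path from any parent of V7 reaches V4 without revisiting V7, so there are no backdoor paths.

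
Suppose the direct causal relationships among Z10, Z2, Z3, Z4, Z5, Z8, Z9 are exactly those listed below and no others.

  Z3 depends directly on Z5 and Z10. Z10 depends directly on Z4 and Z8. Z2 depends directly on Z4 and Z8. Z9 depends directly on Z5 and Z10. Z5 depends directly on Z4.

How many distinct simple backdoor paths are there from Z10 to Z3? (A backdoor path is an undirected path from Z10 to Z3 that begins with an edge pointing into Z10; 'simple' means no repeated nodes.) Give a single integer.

2

A backdoor path from Z10 to Z3 is any simple undirected path whose first edge points into Z10 (i.e. leaves Z10 via a parent).
Parents of Z10: {Z4, Z8}.
Enumerating:
  P1: Z10 <- Z4 -> Z5 -> Z3
  P2: Z10 <- Z8 -> Z2 <- Z4 -> Z5 -> Z3
That exhausts the simple backdoor paths. Count: 2.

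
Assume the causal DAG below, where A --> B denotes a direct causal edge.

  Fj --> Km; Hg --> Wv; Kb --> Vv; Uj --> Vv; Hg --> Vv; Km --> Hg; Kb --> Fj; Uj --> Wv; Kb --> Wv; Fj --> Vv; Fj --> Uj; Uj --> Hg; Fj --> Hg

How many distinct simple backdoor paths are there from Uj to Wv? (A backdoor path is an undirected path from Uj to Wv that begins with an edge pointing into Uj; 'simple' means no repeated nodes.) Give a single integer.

A backdoor path from Uj to Wv is any simple undirected path whose first edge points into Uj (i.e. leaves Uj via a parent).
Parents of Uj: {Fj}.
Enumerating:
  P1: Uj <- Fj <- Kb -> Wv
  P2: Uj <- Fj <- Kb -> Vv <- Hg -> Wv
  P3: Uj <- Fj -> Km -> Hg -> Wv
  P4: Uj <- Fj -> Km -> Hg -> Vv <- Kb -> Wv
  P5: Uj <- Fj -> Hg -> Wv
  P6: Uj <- Fj -> Hg -> Vv <- Kb -> Wv
  P7: Uj <- Fj -> Vv <- Kb -> Wv
  P8: Uj <- Fj -> Vv <- Hg -> Wv
That exhausts the simple backdoor paths. Count: 8.

8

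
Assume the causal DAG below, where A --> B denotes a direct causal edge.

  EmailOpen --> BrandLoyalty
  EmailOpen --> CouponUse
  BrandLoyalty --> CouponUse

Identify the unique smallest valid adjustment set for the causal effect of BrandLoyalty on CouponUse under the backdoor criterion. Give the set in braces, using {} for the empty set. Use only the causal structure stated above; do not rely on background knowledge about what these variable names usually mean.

Variables eligible for adjustment (non-descendants of BrandLoyalty, excluding BrandLoyalty and CouponUse): {EmailOpen}.
Backdoor paths from BrandLoyalty to CouponUse:
  P1: BrandLoyalty <- EmailOpen -> CouponUse
The empty set is not sufficient: P1 (BrandLoyalty <- EmailOpen -> CouponUse) has no collider blocking it and no conditioned non-collider, so it is open.
Try {EmailOpen}:
  P1: blocked at fork node EmailOpen ∈ conditioning set.
{EmailOpen} contains no descendant of BrandLoyalty and blocks every backdoor path.
{EmailOpen} is the unique smallest valid adjustment set.

{EmailOpen}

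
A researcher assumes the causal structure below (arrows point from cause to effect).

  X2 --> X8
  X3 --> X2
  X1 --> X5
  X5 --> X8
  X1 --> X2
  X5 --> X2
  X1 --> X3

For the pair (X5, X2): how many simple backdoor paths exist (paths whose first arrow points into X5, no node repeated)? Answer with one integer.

A backdoor path from X5 to X2 is any simple undirected path whose first edge points into X5 (i.e. leaves X5 via a parent).
Parents of X5: {X1}.
Enumerating:
  P1: X5 <- X1 -> X3 -> X2
  P2: X5 <- X1 -> X2
That exhausts the simple backdoor paths. Count: 2.

2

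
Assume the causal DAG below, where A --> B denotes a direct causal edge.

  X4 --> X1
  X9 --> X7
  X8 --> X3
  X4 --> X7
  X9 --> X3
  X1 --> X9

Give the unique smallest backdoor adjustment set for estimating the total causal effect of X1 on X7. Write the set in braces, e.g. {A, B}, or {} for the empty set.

{X4}

Variables eligible for adjustment (non-descendants of X1, excluding X1 and X7): {X4, X8}.
Backdoor paths from X1 to X7:
  P1: X1 <- X4 -> X7
The empty set is not sufficient: P1 (X1 <- X4 -> X7) has no collider blocking it and no conditioned non-collider, so it is open.
Try {X4}:
  P1: blocked at fork node X4 ∈ conditioning set.
{X4} contains no descendant of X1 and blocks every backdoor path.
No other singleton works — e.g. {X8} leaves P1 open — so {X4} is the unique smallest valid adjustment set.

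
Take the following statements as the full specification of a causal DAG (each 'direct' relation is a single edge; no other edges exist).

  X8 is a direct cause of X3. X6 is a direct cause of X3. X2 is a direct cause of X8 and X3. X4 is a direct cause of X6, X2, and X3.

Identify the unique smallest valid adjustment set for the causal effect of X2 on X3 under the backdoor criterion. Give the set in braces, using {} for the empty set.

{X4}

Variables eligible for adjustment (non-descendants of X2, excluding X2 and X3): {X4, X6}.
Backdoor paths from X2 to X3:
  P1: X2 <- X4 -> X6 -> X3
  P2: X2 <- X4 -> X3
The empty set is not sufficient: P1 (X2 <- X4 -> X6 -> X3) has no collider blocking it and no conditioned non-collider, so it is open.
Try {X4}:
  P1: blocked at fork node X4 ∈ conditioning set.
  P2: blocked at fork node X4 ∈ conditioning set.
{X4} contains no descendant of X2 and blocks every backdoor path.
No other singleton works — e.g. {X6} leaves P2 open — so {X4} is the unique smallest valid adjustment set.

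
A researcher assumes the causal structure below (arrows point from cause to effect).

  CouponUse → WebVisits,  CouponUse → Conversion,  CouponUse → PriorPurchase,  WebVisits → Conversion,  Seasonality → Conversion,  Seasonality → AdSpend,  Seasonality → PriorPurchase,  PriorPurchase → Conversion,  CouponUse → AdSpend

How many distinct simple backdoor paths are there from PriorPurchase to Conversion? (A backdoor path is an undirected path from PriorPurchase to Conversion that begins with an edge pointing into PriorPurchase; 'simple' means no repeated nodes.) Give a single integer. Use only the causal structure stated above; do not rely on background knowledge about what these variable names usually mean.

A backdoor path from PriorPurchase to Conversion is any simple undirected path whose first edge points into PriorPurchase (i.e. leaves PriorPurchase via a parent).
Parents of PriorPurchase: {CouponUse, Seasonality}.
Enumerating:
  P1: PriorPurchase <- CouponUse -> WebVisits -> Conversion
  P2: PriorPurchase <- CouponUse -> Conversion
  P3: PriorPurchase <- CouponUse -> AdSpend <- Seasonality -> Conversion
  P4: PriorPurchase <- Seasonality -> Conversion
  P5: PriorPurchase <- Seasonality -> AdSpend <- CouponUse -> WebVisits -> Conversion
  P6: PriorPurchase <- Seasonality -> AdSpend <- CouponUse -> Conversion
That exhausts the simple backdoor paths. Count: 6.

6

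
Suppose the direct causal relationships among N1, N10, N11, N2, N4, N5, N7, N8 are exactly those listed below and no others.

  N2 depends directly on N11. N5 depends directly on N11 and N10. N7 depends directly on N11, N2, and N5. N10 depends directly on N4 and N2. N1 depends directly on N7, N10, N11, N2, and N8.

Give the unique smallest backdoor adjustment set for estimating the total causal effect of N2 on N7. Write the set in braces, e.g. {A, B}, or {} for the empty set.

{N11}

Variables eligible for adjustment (non-descendants of N2, excluding N2 and N7): {N11, N4, N8}.
Backdoor paths from N2 to N7:
  P1: N2 <- N11 -> N5 <- N10 -> N1 <- N7
  P2: N2 <- N11 -> N5 -> N7
  P3: N2 <- N11 -> N7
  P4: N2 <- N11 -> N1 <- N10 -> N5 -> N7
  P5: N2 <- N11 -> N1 <- N7
The empty set is not sufficient: P2 (N2 <- N11 -> N5 -> N7) has no collider blocking it and no conditioned non-collider, so it is open.
Try {N11}:
  P1: blocked at fork node N11 ∈ conditioning set.
  P2: blocked at fork node N11 ∈ conditioning set.
  P3: blocked at fork node N11 ∈ conditioning set.
  P4: blocked at fork node N11 ∈ conditioning set.
  P5: blocked at fork node N11 ∈ conditioning set.
{N11} contains no descendant of N2 and blocks every backdoor path.
No other singleton works — e.g. {N4} leaves P2 open — so {N11} is the unique smallest valid adjustment set.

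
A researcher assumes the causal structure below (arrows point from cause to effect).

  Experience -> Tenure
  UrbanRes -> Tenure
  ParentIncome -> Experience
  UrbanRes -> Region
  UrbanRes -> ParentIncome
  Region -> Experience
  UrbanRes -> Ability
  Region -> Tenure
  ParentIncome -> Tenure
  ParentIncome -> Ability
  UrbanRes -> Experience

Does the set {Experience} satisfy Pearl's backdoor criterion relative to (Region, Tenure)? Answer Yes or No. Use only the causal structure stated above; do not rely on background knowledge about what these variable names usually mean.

No

Backdoor paths from Region to Tenure (paths whose first edge points into Region):
  P1: Region <- UrbanRes -> ParentIncome -> Experience -> Tenure
  P2: Region <- UrbanRes -> ParentIncome -> Tenure
  P3: Region <- UrbanRes -> Experience <- ParentIncome -> Tenure
  P4: Region <- UrbanRes -> Experience -> Tenure
  P5: Region <- UrbanRes -> Ability <- ParentIncome -> Experience -> Tenure
  P6: Region <- UrbanRes -> Ability <- ParentIncome -> Tenure
  P7: Region <- UrbanRes -> Tenure
Condition 1 (no descendant of Region in the set): FAILS — Experience is a descendant of Region.
Condition 2 (every backdoor path blocked by {Experience}):
  P1: blocked at chain node Experience ∈ conditioning set.
  P2: open — no interior node is in the conditioning set.
  P3: open — collider(s) Experience are conditioned on (or have a conditioned descendant) and no non-collider on the path is in the set.
  P4: blocked at chain node Experience ∈ conditioning set.
  P5: blocked at collider Ability (neither it nor any descendant is in the conditioning set).
  P6: blocked at collider Ability (neither it nor any descendant is in the conditioning set).
  P7: open — no interior node is in the conditioning set.
{Experience} does not satisfy the backdoor criterion.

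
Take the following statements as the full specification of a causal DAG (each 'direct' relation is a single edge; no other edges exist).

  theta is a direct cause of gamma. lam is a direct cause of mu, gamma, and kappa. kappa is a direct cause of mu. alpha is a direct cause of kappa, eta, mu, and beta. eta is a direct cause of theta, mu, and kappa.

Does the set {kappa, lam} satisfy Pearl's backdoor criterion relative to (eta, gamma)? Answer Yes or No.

No

Backdoor paths from eta to gamma (paths whose first edge points into eta):
  P1: eta <- alpha -> kappa <- lam -> gamma
  P2: eta <- alpha -> kappa -> mu <- lam -> gamma
  P3: eta <- alpha -> mu <- lam -> gamma
  P4: eta <- alpha -> mu <- kappa <- lam -> gamma
Condition 1 (no descendant of eta in the set): FAILS — kappa is a descendant of eta.
Condition 2 (every backdoor path blocked by {kappa, lam}):
  P1: blocked at fork node lam ∈ conditioning set.
  P2: blocked at chain node kappa ∈ conditioning set.
  P3: blocked at collider mu (neither it nor any descendant is in the conditioning set).
  P4: blocked at collider mu (neither it nor any descendant is in the conditioning set).
{kappa, lam} does not satisfy the backdoor criterion.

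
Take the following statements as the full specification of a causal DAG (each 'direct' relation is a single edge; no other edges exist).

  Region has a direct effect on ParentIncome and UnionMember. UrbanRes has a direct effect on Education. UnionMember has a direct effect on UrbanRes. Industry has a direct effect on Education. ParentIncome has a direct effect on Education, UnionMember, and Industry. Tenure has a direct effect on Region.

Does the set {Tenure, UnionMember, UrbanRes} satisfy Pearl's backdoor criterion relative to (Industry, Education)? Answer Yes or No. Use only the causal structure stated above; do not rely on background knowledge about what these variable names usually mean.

Backdoor paths from Industry to Education (paths whose first edge points into Industry):
  P1: Industry <- ParentIncome <- Region -> UnionMember -> UrbanRes -> Education
  P2: Industry <- ParentIncome -> UnionMember -> UrbanRes -> Education
  P3: Industry <- ParentIncome -> Education
Condition 1 (no descendant of Industry in the set): holds — descendants of Industry are {Education}; none are in {Tenure, UnionMember, UrbanRes}.
Condition 2 (every backdoor path blocked by {Tenure, UnionMember, UrbanRes}):
  P1: blocked at chain node UnionMember ∈ conditioning set.
  P2: blocked at chain node UnionMember ∈ conditioning set.
  P3: open — no interior node is in the conditioning set.
{Tenure, UnionMember, UrbanRes} does not satisfy the backdoor criterion.

No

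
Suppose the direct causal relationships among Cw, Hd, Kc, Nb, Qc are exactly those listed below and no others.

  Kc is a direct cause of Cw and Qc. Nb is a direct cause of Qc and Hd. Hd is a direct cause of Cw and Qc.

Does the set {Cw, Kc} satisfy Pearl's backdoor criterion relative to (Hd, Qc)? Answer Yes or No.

No

Backdoor paths from Hd to Qc (paths whose first edge points into Hd):
  P1: Hd <- Nb -> Qc
Condition 1 (no descendant of Hd in the set): FAILS — Cw is a descendant of Hd.
Condition 2 (every backdoor path blocked by {Cw, Kc}):
  P1: open — no interior node is in the conditioning set.
{Cw, Kc} does not satisfy the backdoor criterion.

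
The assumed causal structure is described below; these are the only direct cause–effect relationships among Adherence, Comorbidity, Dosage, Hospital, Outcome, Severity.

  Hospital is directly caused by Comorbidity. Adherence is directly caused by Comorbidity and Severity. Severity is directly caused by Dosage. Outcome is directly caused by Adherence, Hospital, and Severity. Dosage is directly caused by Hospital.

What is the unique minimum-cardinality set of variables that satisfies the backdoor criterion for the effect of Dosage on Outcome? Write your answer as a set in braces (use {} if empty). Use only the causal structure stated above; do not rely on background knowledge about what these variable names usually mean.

Variables eligible for adjustment (non-descendants of Dosage, excluding Dosage and Outcome): {Comorbidity, Hospital}.
Backdoor paths from Dosage to Outcome:
  P1: Dosage <- Hospital <- Comorbidity -> Adherence <- Severity -> Outcome
  P2: Dosage <- Hospital <- Comorbidity -> Adherence -> Outcome
  P3: Dosage <- Hospital -> Outcome
The empty set is not sufficient: P2 (Dosage <- Hospital <- Comorbidity -> Adherence -> Outcome) has no collider blocking it and no conditioned non-collider, so it is open.
Try {Hospital}:
  P1: blocked at chain node Hospital ∈ conditioning set.
  P2: blocked at chain node Hospital ∈ conditioning set.
  P3: blocked at fork node Hospital ∈ conditioning set.
{Hospital} contains no descendant of Dosage and blocks every backdoor path.
No other singleton works — e.g. {Comorbidity} leaves P3 open — so {Hospital} is the unique smallest valid adjustment set.

{Hospital}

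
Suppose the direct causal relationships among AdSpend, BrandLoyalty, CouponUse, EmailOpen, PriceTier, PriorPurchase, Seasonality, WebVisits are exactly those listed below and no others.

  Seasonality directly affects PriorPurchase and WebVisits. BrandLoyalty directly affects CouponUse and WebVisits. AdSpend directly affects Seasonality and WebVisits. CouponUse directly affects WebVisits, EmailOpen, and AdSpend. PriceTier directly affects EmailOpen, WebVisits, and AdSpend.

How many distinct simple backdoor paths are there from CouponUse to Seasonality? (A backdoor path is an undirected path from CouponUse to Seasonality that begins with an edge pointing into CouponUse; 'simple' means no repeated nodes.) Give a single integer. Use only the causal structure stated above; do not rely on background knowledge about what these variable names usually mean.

A backdoor path from CouponUse to Seasonality is any simple undirected path whose first edge points into CouponUse (i.e. leaves CouponUse via a parent).
Parents of CouponUse: {BrandLoyalty}.
Enumerating:
  P1: CouponUse <- BrandLoyalty -> WebVisits <- PriceTier -> AdSpend -> Seasonality
  P2: CouponUse <- BrandLoyalty -> WebVisits <- AdSpend -> Seasonality
  P3: CouponUse <- BrandLoyalty -> WebVisits <- Seasonality
That exhausts the simple backdoor paths. Count: 3.

3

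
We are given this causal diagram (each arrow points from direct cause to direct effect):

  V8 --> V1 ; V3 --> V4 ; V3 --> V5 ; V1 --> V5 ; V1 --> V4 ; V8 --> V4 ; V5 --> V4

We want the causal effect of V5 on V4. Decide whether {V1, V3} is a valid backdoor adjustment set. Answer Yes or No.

Yes

Backdoor paths from V5 to V4 (paths whose first edge points into V5):
  P1: V5 <- V1 <- V8 -> V4
  P2: V5 <- V1 -> V4
  P3: V5 <- V3 -> V4
Condition 1 (no descendant of V5 in the set): holds — descendants of V5 are {V4}; none are in {V1, V3}.
Condition 2 (every backdoor path blocked by {V1, V3}):
  P1: blocked at chain node V1 ∈ conditioning set.
  P2: blocked at fork node V1 ∈ conditioning set.
  P3: blocked at fork node V3 ∈ conditioning set.
{V1, V3} satisfies the backdoor criterion.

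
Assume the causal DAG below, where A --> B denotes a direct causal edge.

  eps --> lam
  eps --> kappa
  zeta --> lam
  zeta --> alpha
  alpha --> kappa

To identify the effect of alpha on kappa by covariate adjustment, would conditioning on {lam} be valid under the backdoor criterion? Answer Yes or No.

No

Backdoor paths from alpha to kappa (paths whose first edge points into alpha):
  P1: alpha <- zeta -> lam <- eps -> kappa
Condition 1 (no descendant of alpha in the set): holds — descendants of alpha are {kappa}; none are in {lam}.
Condition 2 (every backdoor path blocked by {lam}):
  P1: open — collider(s) lam are conditioned on (or have a conditioned descendant) and no non-collider on the path is in the set.
{lam} does not satisfy the backdoor criterion.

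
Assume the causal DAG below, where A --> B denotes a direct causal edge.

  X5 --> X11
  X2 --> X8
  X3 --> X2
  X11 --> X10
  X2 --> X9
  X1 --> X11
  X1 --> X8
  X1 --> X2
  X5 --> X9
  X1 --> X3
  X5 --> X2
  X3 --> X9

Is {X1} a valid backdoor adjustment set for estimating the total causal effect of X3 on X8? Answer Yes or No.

Yes

Backdoor paths from X3 to X8 (paths whose first edge points into X3):
  P1: X3 <- X1 -> X2 -> X8
  P2: X3 <- X1 -> X11 <- X5 -> X2 -> X8
  P3: X3 <- X1 -> X11 <- X5 -> X9 <- X2 -> X8
  P4: X3 <- X1 -> X8
Condition 1 (no descendant of X3 in the set): holds — descendants of X3 are {X2, X8, X9}; none are in {X1}.
Condition 2 (every backdoor path blocked by {X1}):
  P1: blocked at fork node X1 ∈ conditioning set.
  P2: blocked at fork node X1 ∈ conditioning set.
  P3: blocked at fork node X1 ∈ conditioning set.
  P4: blocked at fork node X1 ∈ conditioning set.
{X1} satisfies the backdoor criterion.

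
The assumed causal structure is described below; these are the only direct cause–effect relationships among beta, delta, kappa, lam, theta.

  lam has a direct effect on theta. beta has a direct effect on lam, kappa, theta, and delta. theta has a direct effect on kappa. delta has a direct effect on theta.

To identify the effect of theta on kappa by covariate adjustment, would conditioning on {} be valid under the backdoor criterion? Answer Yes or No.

No

Backdoor paths from theta to kappa (paths whose first edge points into theta):
  P1: theta <- beta -> kappa
  P2: theta <- delta <- beta -> kappa
  P3: theta <- lam <- beta -> kappa
Condition 1 (no descendant of theta in the set): holds — descendants of theta are {kappa}; none are in {}.
Condition 2 (every backdoor path blocked by {}):
  P1: open — no interior node is in the conditioning set.
  P2: open — no interior node is in the conditioning set.
  P3: open — no interior node is in the conditioning set.
{} does not satisfy the backdoor criterion.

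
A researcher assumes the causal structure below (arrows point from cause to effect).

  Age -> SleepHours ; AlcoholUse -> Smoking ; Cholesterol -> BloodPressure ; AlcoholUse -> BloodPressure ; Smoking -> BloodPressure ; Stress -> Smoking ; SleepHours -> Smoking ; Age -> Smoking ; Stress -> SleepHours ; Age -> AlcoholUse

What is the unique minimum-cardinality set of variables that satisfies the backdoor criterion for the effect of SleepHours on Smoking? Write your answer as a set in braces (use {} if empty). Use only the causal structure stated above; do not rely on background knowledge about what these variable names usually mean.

Variables eligible for adjustment (non-descendants of SleepHours, excluding SleepHours and Smoking): {Age, AlcoholUse, Cholesterol, Stress}.
Backdoor paths from SleepHours to Smoking:
  P1: SleepHours <- Age -> AlcoholUse -> Smoking
  P2: SleepHours <- Age -> AlcoholUse -> BloodPressure <- Smoking
  P3: SleepHours <- Age -> Smoking
  P4: SleepHours <- Stress -> Smoking
The empty set is not sufficient: P1 (SleepHours <- Age -> AlcoholUse -> Smoking) has no collider blocking it and no conditioned non-collider, so it is open.
Try {Age, Stress}:
  P1: blocked at fork node Age ∈ conditioning set.
  P2: blocked at fork node Age ∈ conditioning set.
  P3: blocked at fork node Age ∈ conditioning set.
  P4: blocked at fork node Stress ∈ conditioning set.
{Age, Stress} contains no descendant of SleepHours and blocks every backdoor path.
Every element of {Age, Stress} is needed (dropping Age leaves P1 open; dropping Stress leaves P4 open), so no proper subset is valid.
Among all size-2 subsets of the eligible variables, only {Age, Stress} blocks every backdoor path, so it is the unique smallest valid adjustment set.

{Age, Stress}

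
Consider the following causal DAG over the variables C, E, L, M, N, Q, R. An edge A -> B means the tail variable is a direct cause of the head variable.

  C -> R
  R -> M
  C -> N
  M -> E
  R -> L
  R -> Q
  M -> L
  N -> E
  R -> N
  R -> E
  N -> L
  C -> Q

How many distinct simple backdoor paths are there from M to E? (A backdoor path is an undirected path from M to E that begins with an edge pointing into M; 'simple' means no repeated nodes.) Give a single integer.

A backdoor path from M to E is any simple undirected path whose first edge points into M (i.e. leaves M via a parent).
Parents of M: {R}.
Enumerating:
  P1: M <- R <- C -> N -> E
  P2: M <- R -> N -> E
  P3: M <- R -> E
  P4: M <- R -> Q <- C -> N -> E
  P5: M <- R -> L <- N -> E
That exhausts the simple backdoor paths. Count: 5.

5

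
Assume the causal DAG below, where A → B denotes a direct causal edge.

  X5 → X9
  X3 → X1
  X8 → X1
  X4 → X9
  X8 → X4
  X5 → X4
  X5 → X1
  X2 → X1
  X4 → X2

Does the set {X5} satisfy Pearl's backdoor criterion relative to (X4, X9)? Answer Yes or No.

Yes

Backdoor paths from X4 to X9 (paths whose first edge points into X4):
  P1: X4 <- X5 -> X9
  P2: X4 <- X8 -> X1 <- X5 -> X9
Condition 1 (no descendant of X4 in the set): holds — descendants of X4 are {X1, X2, X9}; none are in {X5}.
Condition 2 (every backdoor path blocked by {X5}):
  P1: blocked at fork node X5 ∈ conditioning set.
  P2: blocked at collider X1 (neither it nor any descendant is in the conditioning set).
{X5} satisfies the backdoor criterion.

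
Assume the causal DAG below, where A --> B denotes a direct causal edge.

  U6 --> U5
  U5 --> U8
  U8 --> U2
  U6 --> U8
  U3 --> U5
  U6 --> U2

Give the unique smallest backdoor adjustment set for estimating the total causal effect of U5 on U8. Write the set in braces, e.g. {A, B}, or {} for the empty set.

Variables eligible for adjustment (non-descendants of U5, excluding U5 and U8): {U3, U6}.
Backdoor paths from U5 to U8:
  P1: U5 <- U6 -> U8
  P2: U5 <- U6 -> U2 <- U8
The empty set is not sufficient: P1 (U5 <- U6 -> U8) has no collider blocking it and no conditioned non-collider, so it is open.
Try {U6}:
  P1: blocked at fork node U6 ∈ conditioning set.
  P2: blocked at fork node U6 ∈ conditioning set.
{U6} contains no descendant of U5 and blocks every backdoor path.
No other singleton works — e.g. {U3} leaves P1 open — so {U6} is the unique smallest valid adjustment set.

{U6}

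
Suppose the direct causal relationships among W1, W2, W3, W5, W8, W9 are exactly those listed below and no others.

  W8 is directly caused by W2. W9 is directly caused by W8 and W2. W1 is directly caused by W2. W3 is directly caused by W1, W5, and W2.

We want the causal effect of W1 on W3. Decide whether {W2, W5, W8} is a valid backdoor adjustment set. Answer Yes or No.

Backdoor paths from W1 to W3 (paths whose first edge points into W1):
  P1: W1 <- W2 -> W3
Condition 1 (no descendant of W1 in the set): holds — descendants of W1 are {W3}; none are in {W2, W5, W8}.
Condition 2 (every backdoor path blocked by {W2, W5, W8}):
  P1: blocked at fork node W2 ∈ conditioning set.
{W2, W5, W8} satisfies the backdoor criterion.

Yes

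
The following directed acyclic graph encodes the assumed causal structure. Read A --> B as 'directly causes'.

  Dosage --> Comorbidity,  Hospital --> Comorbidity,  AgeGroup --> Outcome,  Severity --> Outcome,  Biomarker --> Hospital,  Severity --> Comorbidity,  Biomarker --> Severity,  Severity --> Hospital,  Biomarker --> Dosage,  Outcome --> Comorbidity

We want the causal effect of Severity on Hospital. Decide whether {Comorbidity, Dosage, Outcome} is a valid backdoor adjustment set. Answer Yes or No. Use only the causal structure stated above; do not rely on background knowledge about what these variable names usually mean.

Backdoor paths from Severity to Hospital (paths whose first edge points into Severity):
  P1: Severity <- Biomarker -> Dosage -> Comorbidity <- Hospital
  P2: Severity <- Biomarker -> Hospital
Condition 1 (no descendant of Severity in the set): FAILS — Comorbidity and Outcome are descendants of Severity.
Condition 2 (every backdoor path blocked by {Comorbidity, Dosage, Outcome}):
  P1: blocked at chain node Dosage ∈ conditioning set.
  P2: open — no interior node is in the conditioning set.
{Comorbidity, Dosage, Outcome} does not satisfy the backdoor criterion.

No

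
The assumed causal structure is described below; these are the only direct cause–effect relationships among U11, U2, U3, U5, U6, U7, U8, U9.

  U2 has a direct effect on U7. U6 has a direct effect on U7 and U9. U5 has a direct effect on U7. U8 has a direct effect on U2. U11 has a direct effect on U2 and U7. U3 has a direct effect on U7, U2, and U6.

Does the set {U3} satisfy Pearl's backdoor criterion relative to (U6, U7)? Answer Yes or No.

Backdoor paths from U6 to U7 (paths whose first edge points into U6):
  P1: U6 <- U3 -> U2 <- U11 -> U7
  P2: U6 <- U3 -> U2 -> U7
  P3: U6 <- U3 -> U7
Condition 1 (no descendant of U6 in the set): holds — descendants of U6 are {U7, U9}; none are in {U3}.
Condition 2 (every backdoor path blocked by {U3}):
  P1: blocked at fork node U3 ∈ conditioning set.
  P2: blocked at fork node U3 ∈ conditioning set.
  P3: blocked at fork node U3 ∈ conditioning set.
{U3} satisfies the backdoor criterion.

Yes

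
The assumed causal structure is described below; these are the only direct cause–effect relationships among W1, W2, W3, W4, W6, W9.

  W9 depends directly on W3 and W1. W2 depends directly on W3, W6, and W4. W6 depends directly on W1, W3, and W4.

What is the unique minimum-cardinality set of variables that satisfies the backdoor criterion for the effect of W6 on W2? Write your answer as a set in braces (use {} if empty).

{W3, W4}

Variables eligible for adjustment (non-descendants of W6, excluding W6 and W2): {W1, W3, W4, W9}.
Backdoor paths from W6 to W2:
  P1: W6 <- W1 -> W9 <- W3 -> W2
  P2: W6 <- W3 -> W2
  P3: W6 <- W4 -> W2
The empty set is not sufficient: P2 (W6 <- W3 -> W2) has no collider blocking it and no conditioned non-collider, so it is open.
Try {W3, W4}:
  P1: blocked at collider W9 (neither it nor any descendant is in the conditioning set).
  P2: blocked at fork node W3 ∈ conditioning set.
  P3: blocked at fork node W4 ∈ conditioning set.
{W3, W4} contains no descendant of W6 and blocks every backdoor path.
Every element of {W3, W4} is needed (dropping W3 leaves P2 open; dropping W4 leaves P3 open), so no proper subset is valid.
Among all size-2 subsets of the eligible variables, only {W3, W4} blocks every backdoor path, so it is the unique smallest valid adjustment set.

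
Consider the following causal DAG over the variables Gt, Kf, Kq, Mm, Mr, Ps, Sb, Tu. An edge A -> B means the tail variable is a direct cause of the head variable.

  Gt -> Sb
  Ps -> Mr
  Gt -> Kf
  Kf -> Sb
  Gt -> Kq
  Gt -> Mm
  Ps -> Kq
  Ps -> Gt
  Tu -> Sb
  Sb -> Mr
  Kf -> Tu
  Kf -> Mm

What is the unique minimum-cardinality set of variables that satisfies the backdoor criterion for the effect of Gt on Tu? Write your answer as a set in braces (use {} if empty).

Variables eligible for adjustment (non-descendants of Gt, excluding Gt and Tu): {Ps}.
Backdoor paths from Gt to Tu:
  P1: Gt <- Ps -> Mr <- Sb <- Kf -> Tu
  P2: Gt <- Ps -> Mr <- Sb <- Tu
Each backdoor path contains an unconditioned collider, so every path is already blocked with the empty conditioning set:
  P1: blocked at collider Mr (neither it nor any descendant is in the conditioning set).
  P2: blocked at collider Mr (neither it nor any descendant is in the conditioning set).
The empty set is therefore the unique smallest valid set.

{}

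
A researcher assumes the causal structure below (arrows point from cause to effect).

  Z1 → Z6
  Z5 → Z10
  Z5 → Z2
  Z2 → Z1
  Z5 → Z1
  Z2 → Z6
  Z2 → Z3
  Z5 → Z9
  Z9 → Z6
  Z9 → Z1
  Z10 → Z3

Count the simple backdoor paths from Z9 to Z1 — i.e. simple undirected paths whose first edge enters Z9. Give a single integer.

5

A backdoor path from Z9 to Z1 is any simple undirected path whose first edge points into Z9 (i.e. leaves Z9 via a parent).
Parents of Z9: {Z5}.
Enumerating:
  P1: Z9 <- Z5 -> Z10 -> Z3 <- Z2 -> Z1
  P2: Z9 <- Z5 -> Z10 -> Z3 <- Z2 -> Z6 <- Z1
  P3: Z9 <- Z5 -> Z2 -> Z1
  P4: Z9 <- Z5 -> Z2 -> Z6 <- Z1
  P5: Z9 <- Z5 -> Z1
That exhausts the simple backdoor paths. Count: 5.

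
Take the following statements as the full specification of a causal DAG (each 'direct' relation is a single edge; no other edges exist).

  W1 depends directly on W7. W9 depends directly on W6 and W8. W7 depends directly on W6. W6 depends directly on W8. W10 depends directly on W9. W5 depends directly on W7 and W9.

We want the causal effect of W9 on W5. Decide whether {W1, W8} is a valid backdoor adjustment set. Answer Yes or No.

Backdoor paths from W9 to W5 (paths whose first edge points into W9):
  P1: W9 <- W8 -> W6 -> W7 -> W5
  P2: W9 <- W6 -> W7 -> W5
Condition 1 (no descendant of W9 in the set): holds — descendants of W9 are {W10, W5}; none are in {W1, W8}.
Condition 2 (every backdoor path blocked by {W1, W8}):
  P1: blocked at fork node W8 ∈ conditioning set.
  P2: open — no interior node is in the conditioning set.
{W1, W8} does not satisfy the backdoor criterion.

No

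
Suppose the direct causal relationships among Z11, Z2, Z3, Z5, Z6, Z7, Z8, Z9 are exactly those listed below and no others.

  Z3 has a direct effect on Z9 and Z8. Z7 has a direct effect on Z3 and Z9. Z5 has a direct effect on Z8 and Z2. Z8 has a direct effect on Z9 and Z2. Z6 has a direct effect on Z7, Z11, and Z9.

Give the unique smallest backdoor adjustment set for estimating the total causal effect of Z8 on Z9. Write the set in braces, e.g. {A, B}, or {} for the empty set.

{Z3}

Variables eligible for adjustment (non-descendants of Z8, excluding Z8 and Z9): {Z11, Z3, Z5, Z6, Z7}.
Backdoor paths from Z8 to Z9:
  P1: Z8 <- Z3 <- Z7 <- Z6 -> Z9
  P2: Z8 <- Z3 <- Z7 -> Z9
  P3: Z8 <- Z3 -> Z9
The empty set is not sufficient: P1 (Z8 <- Z3 <- Z7 <- Z6 -> Z9) has no collider blocking it and no conditioned non-collider, so it is open.
Try {Z3}:
  P1: blocked at chain node Z3 ∈ conditioning set.
  P2: blocked at chain node Z3 ∈ conditioning set.
  P3: blocked at fork node Z3 ∈ conditioning set.
{Z3} contains no descendant of Z8 and blocks every backdoor path.
No other singleton works — e.g. {Z5} leaves P1 open — so {Z3} is the unique smallest valid adjustment set.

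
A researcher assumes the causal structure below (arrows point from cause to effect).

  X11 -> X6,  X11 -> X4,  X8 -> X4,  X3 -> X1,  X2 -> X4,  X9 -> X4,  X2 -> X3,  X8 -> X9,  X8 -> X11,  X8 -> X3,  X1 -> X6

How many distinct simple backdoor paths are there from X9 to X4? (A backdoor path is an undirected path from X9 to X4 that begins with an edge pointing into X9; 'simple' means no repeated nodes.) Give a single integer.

5

A backdoor path from X9 to X4 is any simple undirected path whose first edge points into X9 (i.e. leaves X9 via a parent).
Parents of X9: {X8}.
Enumerating:
  P1: X9 <- X8 -> X3 <- X2 -> X4
  P2: X9 <- X8 -> X3 -> X1 -> X6 <- X11 -> X4
  P3: X9 <- X8 -> X11 -> X4
  P4: X9 <- X8 -> X11 -> X6 <- X1 <- X3 <- X2 -> X4
  P5: X9 <- X8 -> X4
That exhausts the simple backdoor paths. Count: 5.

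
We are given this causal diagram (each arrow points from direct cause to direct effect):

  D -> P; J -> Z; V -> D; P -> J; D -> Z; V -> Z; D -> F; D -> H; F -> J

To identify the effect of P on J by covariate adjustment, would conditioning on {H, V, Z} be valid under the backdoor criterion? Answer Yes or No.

Backdoor paths from P to J (paths whose first edge points into P):
  P1: P <- D <- V -> Z <- J
  P2: P <- D -> F -> J
  P3: P <- D -> Z <- J
Condition 1 (no descendant of P in the set): FAILS — Z is a descendant of P.
Condition 2 (every backdoor path blocked by {H, V, Z}):
  P1: blocked at fork node V ∈ conditioning set.
  P2: open — no interior node is in the conditioning set.
  P3: open — collider(s) Z are conditioned on (or have a conditioned descendant) and no non-collider on the path is in the set.
{H, V, Z} does not satisfy the backdoor criterion.

No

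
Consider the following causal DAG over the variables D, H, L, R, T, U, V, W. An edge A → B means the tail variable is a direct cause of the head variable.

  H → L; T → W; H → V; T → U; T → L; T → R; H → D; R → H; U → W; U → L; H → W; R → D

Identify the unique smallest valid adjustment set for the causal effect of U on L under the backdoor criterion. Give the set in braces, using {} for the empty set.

{T}

Variables eligible for adjustment (non-descendants of U, excluding U and L): {D, H, R, T, V}.
Backdoor paths from U to L:
  P1: U <- T -> R -> H -> L
  P2: U <- T -> R -> D <- H -> L
  P3: U <- T -> W <- H -> L
  P4: U <- T -> L
The empty set is not sufficient: P1 (U <- T -> R -> H -> L) has no collider blocking it and no conditioned non-collider, so it is open.
Try {T}:
  P1: blocked at fork node T ∈ conditioning set.
  P2: blocked at fork node T ∈ conditioning set.
  P3: blocked at fork node T ∈ conditioning set.
  P4: blocked at fork node T ∈ conditioning set.
{T} contains no descendant of U and blocks every backdoor path.
No other singleton works — e.g. {R} leaves P4 open — so {T} is the unique smallest valid adjustment set.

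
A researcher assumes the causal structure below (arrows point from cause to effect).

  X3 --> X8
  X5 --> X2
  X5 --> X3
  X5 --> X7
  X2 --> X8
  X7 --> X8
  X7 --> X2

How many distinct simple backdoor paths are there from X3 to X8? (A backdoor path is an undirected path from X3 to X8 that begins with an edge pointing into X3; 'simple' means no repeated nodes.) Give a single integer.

4

A backdoor path from X3 to X8 is any simple undirected path whose first edge points into X3 (i.e. leaves X3 via a parent).
Parents of X3: {X5}.
Enumerating:
  P1: X3 <- X5 -> X7 -> X2 -> X8
  P2: X3 <- X5 -> X7 -> X8
  P3: X3 <- X5 -> X2 <- X7 -> X8
  P4: X3 <- X5 -> X2 -> X8
That exhausts the simple backdoor paths. Count: 4.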